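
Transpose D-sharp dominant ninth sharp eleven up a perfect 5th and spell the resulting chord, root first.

A perfect 5th up from D# is A#, so the new chord is A# dominant ninth sharp eleven.
- root: A#
- major 3rd: C##
- perfect 5th: E#
- minor 7th: G#
- major 9th: B#
- augmented 11th: D##

A# – C## – E# – G# – B# – D##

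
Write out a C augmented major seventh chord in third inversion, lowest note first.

B, C, E, G-sharp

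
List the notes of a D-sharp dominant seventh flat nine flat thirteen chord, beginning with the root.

D-sharp dominant seventh flat nine flat thirteen: dominant seventh flat nine flat thirteen on D#.
- root: D#
- major 3rd: F##
- perfect 5th: A#
- minor 7th: C#
- minor 9th: E
- minor 13th: B

D# F## A# C# E B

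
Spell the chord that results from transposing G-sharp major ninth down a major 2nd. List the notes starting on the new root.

A major 2nd down from G-sharp is F-sharp, so the new chord is F-sharp major ninth.
F-sharp — root
A-sharp — major 3rd
C-sharp — perfect 5th
E-sharp — major 7th
G-sharp — major 9th

F-sharp  A-sharp  C-sharp  E-sharp  G-sharp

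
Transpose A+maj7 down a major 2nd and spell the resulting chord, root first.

A down a major 2nd → G. New chord: G augmented major seventh.
root → G
3rd (major 3rd) → B
5th (augmented 5th) → D♯
7th (major 7th) → F♯

G B D♯ F♯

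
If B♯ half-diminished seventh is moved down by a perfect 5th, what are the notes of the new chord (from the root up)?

E# – G# – B – D#

B# down a perfect 5th → E#. New chord: E# half-diminished seventh.
E# — root
G# — minor 3rd
B — diminished 5th
D# — minor 7th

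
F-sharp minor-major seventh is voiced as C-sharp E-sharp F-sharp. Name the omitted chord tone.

F-sharp minor-major seventh = F-sharp, A, C-sharp, E-sharp. The voicing lacks the 3rd (minor 3rd), A.

A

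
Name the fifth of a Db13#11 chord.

Ab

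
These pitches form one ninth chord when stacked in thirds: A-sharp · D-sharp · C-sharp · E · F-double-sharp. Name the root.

Arranged so that each adjacent pair is a third by letter name: D-sharp – F-double-sharp – A-sharp – C-sharp – E.
The bottom of that stack, D-sharp, is the root (this is D-sharp dominant seventh flat nine).

D-sharp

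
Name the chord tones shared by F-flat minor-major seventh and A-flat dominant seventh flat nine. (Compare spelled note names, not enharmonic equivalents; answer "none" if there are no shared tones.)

E-flat

F-flat minor-major seventh: F-flat A-double-flat C-flat E-flat
A-flat dominant seventh flat nine: A-flat C E-flat G-flat B-double-flat
Common to both → E-flat.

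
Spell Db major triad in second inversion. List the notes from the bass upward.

Ab, Db, F

In root position, Db major triad is Db–F–Ab.
Second inversion puts the fifth (Ab) in the bass.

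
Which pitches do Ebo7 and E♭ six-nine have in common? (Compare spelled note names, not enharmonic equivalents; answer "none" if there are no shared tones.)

Ebo7 = Eb, Gb, Bbb, Dbb.
E♭ six-nine = Eb, G, Bb, C, F.
Shared: Eb.

Eb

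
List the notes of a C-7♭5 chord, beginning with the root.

C-7♭5 is a half-diminished seventh built on C.
- root: C
- minor 3rd: Eb
- diminished 5th: Gb
- minor 7th: Bb

C, Eb, Gb, Bb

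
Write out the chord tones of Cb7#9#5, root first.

Cb, Eb, G, Bbb, D

Root Cb, quality dominant seventh sharp nine sharp five:
- root: Cb
- major 3rd: Eb
- augmented 5th: G
- minor 7th: Bbb
- augmented 9th: D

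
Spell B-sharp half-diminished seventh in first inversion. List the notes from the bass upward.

B-sharp half-diminished seventh = B#–D#–F#–A#; first inversion → third (D#) lowest.

D# – F# – A# – B#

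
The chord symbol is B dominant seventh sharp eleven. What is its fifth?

Root of B dominant seventh sharp eleven = B. The 5th is a perfect 5th: B up a perfect 5th → F-sharp.

F-sharp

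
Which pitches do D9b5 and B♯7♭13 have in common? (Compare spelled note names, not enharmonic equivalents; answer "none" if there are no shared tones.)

D9b5 = D, F#, Ab, C, E.
B♯7♭13 = B#, D##, F##, A#, G#.
Shared: none.

none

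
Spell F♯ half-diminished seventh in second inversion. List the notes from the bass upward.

In root position, F♯ half-diminished seventh is F-sharp–A–C–E.
Second inversion puts the fifth (C) in the bass.

C, E, F-sharp, A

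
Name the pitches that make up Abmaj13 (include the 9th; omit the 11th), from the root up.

Abmaj13: major thirteenth on Ab.
root → Ab
3rd (major 3rd) → C
5th (perfect 5th) → Eb
7th (major 7th) → G
9th (major 9th) → Bb
13th (major 13th) → F

Ab, C, Eb, G, Bb, F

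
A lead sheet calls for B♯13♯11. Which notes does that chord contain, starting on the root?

B#, D##, F##, A#, C##, E##, G##

B♯13♯11 is a dominant thirteenth sharp eleven built on B#.
B# — root
D## — major 3rd
F## — perfect 5th
A# — minor 7th
C## — major 9th
E## — augmented 11th
G## — major 13th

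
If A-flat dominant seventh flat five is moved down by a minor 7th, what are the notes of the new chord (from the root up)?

B-flat, D, F-flat, A-flat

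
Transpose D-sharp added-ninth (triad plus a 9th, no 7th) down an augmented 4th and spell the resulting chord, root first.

A  C-sharp  E  B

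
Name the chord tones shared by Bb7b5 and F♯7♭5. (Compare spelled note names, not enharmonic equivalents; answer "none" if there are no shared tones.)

none

Bb7b5: Bb D Fb Ab
F♯7♭5: F# A# C E
Common to both → none.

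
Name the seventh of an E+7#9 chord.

Root of E+7#9 = E. The 7th is a minor 7th: E up a minor 7th → D.

D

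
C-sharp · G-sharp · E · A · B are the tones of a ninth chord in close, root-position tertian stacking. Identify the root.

Arranged so that each adjacent pair is a third by letter name: A – C-sharp – E – G-sharp – B.
The bottom of that stack, A, is the root (this is A major ninth).

A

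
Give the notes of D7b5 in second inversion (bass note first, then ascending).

Ab, C, D, F#

D7b5 = D–F#–Ab–C; second inversion → fifth (Ab) lowest.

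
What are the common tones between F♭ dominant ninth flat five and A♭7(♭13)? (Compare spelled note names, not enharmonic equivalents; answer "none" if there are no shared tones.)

F♭ A♭ G♭

F♭ dominant ninth flat five = F♭, A♭, C𝄫, E𝄫, G♭.
A♭7(♭13) = A♭, C, E♭, G♭, F♭.
Shared: F♭, A♭, G♭.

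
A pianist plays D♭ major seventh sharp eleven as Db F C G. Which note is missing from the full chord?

D♭ major seventh sharp eleven = Db, F, Ab, C, G. The voicing lacks the 5th (perfect 5th), Ab.

Ab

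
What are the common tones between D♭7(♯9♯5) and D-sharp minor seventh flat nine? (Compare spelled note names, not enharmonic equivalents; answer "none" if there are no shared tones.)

D♭7(♯9♯5): Db F A Cb E
D-sharp minor seventh flat nine: D# F# A# C# E
Common to both → E.

E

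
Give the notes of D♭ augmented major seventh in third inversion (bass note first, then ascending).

In root position, D♭ augmented major seventh is Db–F–A–C.
Third inversion puts the seventh (C) in the bass.

C Db F A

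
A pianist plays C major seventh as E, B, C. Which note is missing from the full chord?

The full C major seventh chord is C, E, G, B.
Comparing with the voicing, the perfect 5th (5th) — G — is absent.

G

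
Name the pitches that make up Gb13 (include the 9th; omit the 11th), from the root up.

Gb13 is a dominant thirteenth built on Gb.
root → Gb
3rd (major 3rd) → Bb
5th (perfect 5th) → Db
7th (minor 7th) → Fb
9th (major 9th) → Ab
13th (major 13th) → Eb

Gb – Bb – Db – Fb – Ab – Eb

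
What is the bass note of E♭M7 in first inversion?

G

E♭M7 = E♭–G–B♭–D. First inversion → third in the bass = G.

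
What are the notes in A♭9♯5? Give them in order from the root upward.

Ab, C, E, Gb, Bb

A♭9♯5 is a dominant ninth sharp five built on Ab.
- root: Ab
- major 3rd: C
- augmented 5th: E
- minor 7th: Gb
- major 9th: Bb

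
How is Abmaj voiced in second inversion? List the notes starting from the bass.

Eb  Ab  C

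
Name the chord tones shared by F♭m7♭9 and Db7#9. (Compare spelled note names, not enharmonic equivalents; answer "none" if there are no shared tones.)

F♭m7♭9: Fb Abb Cb Ebb Gbb
Db7#9: Db F Ab Cb E
Common to both → Cb.

Cb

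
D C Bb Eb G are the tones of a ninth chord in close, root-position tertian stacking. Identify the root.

Arranged so that each adjacent pair is a third by letter name: C – Eb – G – Bb – D.
The bottom of that stack, C, is the root (this is C minor ninth).

C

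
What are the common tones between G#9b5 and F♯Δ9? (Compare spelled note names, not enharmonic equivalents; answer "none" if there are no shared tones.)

G# F# A#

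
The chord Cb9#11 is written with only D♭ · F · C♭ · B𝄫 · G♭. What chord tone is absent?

The full Cb9#11 chord is C♭, E♭, G♭, B𝄫, D♭, F.
Comparing with the voicing, the major 3rd (3rd) — E♭ — is absent.

E♭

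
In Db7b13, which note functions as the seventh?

Cb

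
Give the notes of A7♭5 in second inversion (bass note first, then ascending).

Eb – G – A – C#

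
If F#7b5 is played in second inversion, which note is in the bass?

C

F#7b5 = F#–A#–C–E. Second inversion → fifth in the bass = C.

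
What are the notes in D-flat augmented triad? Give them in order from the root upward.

Root Db, quality augmented triad:
Db — root
F — major 3rd
A — augmented 5th

Db, F, A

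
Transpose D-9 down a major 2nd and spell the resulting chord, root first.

A major 2nd down from D is C, so the new chord is C minor ninth.
- root: C
- minor 3rd: Eb
- perfect 5th: G
- minor 7th: Bb
- major 9th: D

C  Eb  G  Bb  D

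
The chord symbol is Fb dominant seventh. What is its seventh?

Root of Fb dominant seventh = Fb. The 7th is a minor 7th: Fb up a minor 7th → Ebb.

Ebb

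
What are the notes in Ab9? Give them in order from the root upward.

Ab9 is a dominant ninth built on Ab.
root → Ab
3rd (major 3rd) → C
5th (perfect 5th) → Eb
7th (minor 7th) → Gb
9th (major 9th) → Bb

Ab  C  Eb  Gb  Bb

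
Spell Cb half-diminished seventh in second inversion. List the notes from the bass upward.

Cb half-diminished seventh = Cb–Ebb–Gbb–Bbb; second inversion → fifth (Gbb) lowest.

Gbb Bbb Cb Ebb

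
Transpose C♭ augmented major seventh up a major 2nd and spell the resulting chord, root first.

A major 2nd up from C-flat is D-flat, so the new chord is D-flat augmented major seventh.
root → D-flat
3rd (major 3rd) → F
5th (augmented 5th) → A
7th (major 7th) → C

D-flat F A C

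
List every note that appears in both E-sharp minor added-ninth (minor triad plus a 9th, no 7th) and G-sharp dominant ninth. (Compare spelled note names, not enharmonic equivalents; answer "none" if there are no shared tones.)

G-sharp  B-sharp

E-sharp minor added-ninth = E-sharp, G-sharp, B-sharp, F-double-sharp.
G-sharp dominant ninth = G-sharp, B-sharp, D-sharp, F-sharp, A-sharp.
Shared: G-sharp, B-sharp.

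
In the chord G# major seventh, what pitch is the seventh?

F-double-sharp

G# major seventh is built on G-sharp; its 7th is a major 7th above the root.
A seventh above G uses the letter F, and the major 7th above G-sharp is F-double-sharp.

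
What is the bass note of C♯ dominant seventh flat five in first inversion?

C♯ dominant seventh flat five in root position is C#–E#–G–B.
First inversion places the third in the bass, which is E#.

E#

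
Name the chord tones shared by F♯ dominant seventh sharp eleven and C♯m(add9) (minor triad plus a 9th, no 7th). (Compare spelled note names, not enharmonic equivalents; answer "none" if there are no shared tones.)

C# E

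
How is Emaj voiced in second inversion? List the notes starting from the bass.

B, E, G#

Emaj = E–G#–B; second inversion → fifth (B) lowest.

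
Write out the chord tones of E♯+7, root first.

E♯+7 is an augmented seventh built on E♯.
Root: E♯
Major 3rd (3rd): G𝄪
Augmented 5th (5th): B𝄪
Minor 7th (7th): D♯

E♯, G𝄪, B𝄪, D♯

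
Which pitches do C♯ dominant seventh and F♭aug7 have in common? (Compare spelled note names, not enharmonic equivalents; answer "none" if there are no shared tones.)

C♯ dominant seventh: C# E# G# B
F♭aug7: Fb Ab C Ebb
Common to both → none.

none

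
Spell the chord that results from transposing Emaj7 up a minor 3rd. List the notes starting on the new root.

G B D F#

Transposed root: E → G (minor 3rd up). So we spell G major seventh:
- root: G
- major 3rd: B
- perfect 5th: D
- major 7th: F#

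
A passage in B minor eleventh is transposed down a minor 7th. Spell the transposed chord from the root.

Transposed root: B → C-sharp (minor 7th down). So we spell C-sharp minor eleventh:
Root: C-sharp
Minor 3rd (3rd): E
Perfect 5th (5th): G-sharp
Minor 7th (7th): B
Major 9th (9th): D-sharp
Perfect 11th (11th): F-sharp

C-sharp E G-sharp B D-sharp F-sharp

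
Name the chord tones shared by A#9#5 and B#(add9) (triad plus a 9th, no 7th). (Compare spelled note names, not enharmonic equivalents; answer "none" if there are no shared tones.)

A#9#5: A# C## E## G# B#
B#(add9): B# D## F## C##
Common to both → C##, B#.

C## – B#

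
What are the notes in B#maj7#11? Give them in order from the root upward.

B#maj7#11 is a major seventh sharp eleven built on B#.
- root: B#
- major 3rd: D##
- perfect 5th: F##
- major 7th: A##
- augmented 11th: E##

B#, D##, F##, A##, E##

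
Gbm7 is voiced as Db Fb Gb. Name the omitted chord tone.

The full Gbm7 chord is Gb, Bbb, Db, Fb.
Comparing with the voicing, the minor 3rd (3rd) — Bbb — is absent.

Bbb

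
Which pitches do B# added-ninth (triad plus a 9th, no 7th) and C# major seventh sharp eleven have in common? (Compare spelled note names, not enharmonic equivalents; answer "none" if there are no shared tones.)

B-sharp F-double-sharp

B# added-ninth: B-sharp D-double-sharp F-double-sharp C-double-sharp
C# major seventh sharp eleven: C-sharp E-sharp G-sharp B-sharp F-double-sharp
Common to both → B-sharp, F-double-sharp.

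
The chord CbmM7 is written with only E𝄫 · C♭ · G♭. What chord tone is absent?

The full CbmM7 chord is C♭, E𝄫, G♭, B♭.
Comparing with the voicing, the major 7th (7th) — B♭ — is absent.

B♭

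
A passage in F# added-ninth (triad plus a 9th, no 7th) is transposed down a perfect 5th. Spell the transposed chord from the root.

Transposed root: F-sharp → B (perfect 5th down). So we spell B added-ninth:
Root: B
Major 3rd (3rd): D-sharp
Perfect 5th (5th): F-sharp
Major 9th (9th): C-sharp

B  D-sharp  F-sharp  C-sharp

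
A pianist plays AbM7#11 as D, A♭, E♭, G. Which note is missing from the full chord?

AbM7#11 = A♭, C, E♭, G, D. The voicing lacks the 3rd (major 3rd), C.

C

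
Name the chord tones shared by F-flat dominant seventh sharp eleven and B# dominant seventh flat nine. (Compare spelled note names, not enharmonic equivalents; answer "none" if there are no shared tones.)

none

F-flat dominant seventh sharp eleven = F-flat, A-flat, C-flat, E-double-flat, B-flat.
B# dominant seventh flat nine = B-sharp, D-double-sharp, F-double-sharp, A-sharp, C-sharp.
Shared: none.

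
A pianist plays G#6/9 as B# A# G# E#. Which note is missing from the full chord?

G#6/9 = G#, B#, D#, E#, A#. The voicing lacks the 5th (perfect 5th), D#.

D#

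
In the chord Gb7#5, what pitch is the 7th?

Fb

Gb7#5 is built on Gb; its 7th is a minor 7th above the root.
A seventh above G uses the letter F, and the minor 7th above Gb is Fb.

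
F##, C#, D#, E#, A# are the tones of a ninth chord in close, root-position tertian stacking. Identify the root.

Arranged so that each adjacent pair is a third by letter name: D# – F## – A# – C# – E#.
The bottom of that stack, D#, is the root (this is D# dominant ninth).

D#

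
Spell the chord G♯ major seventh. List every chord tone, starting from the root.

G♯ major seventh is a major seventh built on G-sharp.
- root: G-sharp
- major 3rd: B-sharp
- perfect 5th: D-sharp
- major 7th: F-double-sharp

G-sharp – B-sharp – D-sharp – F-double-sharp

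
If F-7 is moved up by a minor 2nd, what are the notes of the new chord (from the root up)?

Transposed root: F → Gb (minor 2nd up). So we spell Gb minor seventh:
root → Gb
3rd (minor 3rd) → Bbb
5th (perfect 5th) → Db
7th (minor 7th) → Fb

Gb – Bbb – Db – Fb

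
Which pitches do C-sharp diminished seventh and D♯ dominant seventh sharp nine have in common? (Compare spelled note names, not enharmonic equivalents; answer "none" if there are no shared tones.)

C-sharp diminished seventh: C-sharp E G B-flat
D♯ dominant seventh sharp nine: D-sharp F-double-sharp A-sharp C-sharp E-double-sharp
Common to both → C-sharp.

C-sharp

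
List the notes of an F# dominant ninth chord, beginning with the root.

F#, A#, C#, E, G#

F# dominant ninth is a dominant ninth built on F#.
root → F#
3rd (major 3rd) → A#
5th (perfect 5th) → C#
7th (minor 7th) → E
9th (major 9th) → G#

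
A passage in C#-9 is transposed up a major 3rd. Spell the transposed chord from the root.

A major 3rd up from C# is E#, so the new chord is E# minor ninth.
- root: E#
- minor 3rd: G#
- perfect 5th: B#
- minor 7th: D#
- major 9th: F##

E#  G#  B#  D#  F##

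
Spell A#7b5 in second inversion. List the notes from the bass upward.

E, G♯, A♯, C𝄪

In root position, A#7b5 is A♯–C𝄪–E–G♯.
Second inversion puts the fifth (E) in the bass.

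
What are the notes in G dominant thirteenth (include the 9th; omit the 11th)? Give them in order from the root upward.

G dominant thirteenth is a dominant thirteenth built on G.
root → G
3rd (major 3rd) → B
5th (perfect 5th) → D
7th (minor 7th) → F
9th (major 9th) → A
13th (major 13th) → E

G, B, D, F, A, E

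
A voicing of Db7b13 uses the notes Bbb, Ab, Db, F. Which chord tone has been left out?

Cb

The full Db7b13 chord is Db, F, Ab, Cb, Bbb.
Comparing with the voicing, the minor 7th (7th) — Cb — is absent.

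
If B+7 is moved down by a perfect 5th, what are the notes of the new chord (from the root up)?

E, G#, B#, D

A perfect 5th down from B is E, so the new chord is E augmented seventh.
E — root
G# — major 3rd
B# — augmented 5th
D — minor 7th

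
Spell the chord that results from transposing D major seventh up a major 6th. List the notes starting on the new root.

B, D#, F#, A#

D up a major 6th → B. New chord: B major seventh.
Root: B
Major 3rd (3rd): D#
Perfect 5th (5th): F#
Major 7th (7th): A#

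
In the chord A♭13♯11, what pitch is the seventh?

G♭

Root of A♭13♯11 = A♭. The 7th is a minor 7th: A♭ up a minor 7th → G♭.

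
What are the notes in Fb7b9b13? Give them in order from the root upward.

Fb, Ab, Cb, Ebb, Gbb, Dbb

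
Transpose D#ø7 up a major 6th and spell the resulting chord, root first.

B#, D#, F#, A#

A major 6th up from D# is B#, so the new chord is B# half-diminished seventh.
- root: B#
- minor 3rd: D#
- diminished 5th: F#
- minor 7th: A#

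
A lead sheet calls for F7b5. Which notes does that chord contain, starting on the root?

F7b5 is a dominant seventh flat five built on F.
F — root
A — major 3rd
Cb — diminished 5th
Eb — minor 7th

F – A – Cb – Eb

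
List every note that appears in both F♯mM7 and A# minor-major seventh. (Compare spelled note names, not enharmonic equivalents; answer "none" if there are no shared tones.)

C♯  E♯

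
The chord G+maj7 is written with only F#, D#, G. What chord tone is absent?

B

The full G+maj7 chord is G, B, D#, F#.
Comparing with the voicing, the major 3rd (3rd) — B — is absent.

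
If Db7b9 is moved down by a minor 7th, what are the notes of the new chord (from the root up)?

Eb, G, Bb, Db, Fb

Transposed root: Db → Eb (minor 7th down). So we spell Eb dominant seventh flat nine:
root → Eb
3rd (major 3rd) → G
5th (perfect 5th) → Bb
7th (minor 7th) → Db
9th (minor 9th) → Fb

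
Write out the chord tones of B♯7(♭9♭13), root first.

Root B#, quality dominant seventh flat nine flat thirteen:
- root: B#
- major 3rd: D##
- perfect 5th: F##
- minor 7th: A#
- minor 9th: C#
- minor 13th: G#

B# – D## – F## – A# – C# – G#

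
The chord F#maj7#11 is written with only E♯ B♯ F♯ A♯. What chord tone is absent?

C♯

The full F#maj7#11 chord is F♯, A♯, C♯, E♯, B♯.
Comparing with the voicing, the perfect 5th (5th) — C♯ — is absent.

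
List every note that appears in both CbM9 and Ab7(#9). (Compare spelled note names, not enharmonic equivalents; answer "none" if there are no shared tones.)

CbM9 = C♭, E♭, G♭, B♭, D♭.
Ab7(#9) = A♭, C, E♭, G♭, B.
Shared: E♭, G♭.

E♭, G♭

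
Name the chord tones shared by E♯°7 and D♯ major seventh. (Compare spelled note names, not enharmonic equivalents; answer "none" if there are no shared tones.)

none

E♯°7 = E#, G#, B, D.
D♯ major seventh = D#, F##, A#, C##.
Shared: none.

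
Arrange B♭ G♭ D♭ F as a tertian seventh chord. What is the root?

G♭

Arranged so that each adjacent pair is a third by letter name: G♭ – B♭ – D♭ – F.
The bottom of that stack, G♭, is the root (this is G♭ major seventh).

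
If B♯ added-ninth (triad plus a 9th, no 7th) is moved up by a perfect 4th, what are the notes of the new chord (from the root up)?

E-sharp, G-double-sharp, B-sharp, F-double-sharp

A perfect 4th up from B-sharp is E-sharp, so the new chord is E-sharp added-ninth.
E-sharp — root
G-double-sharp — major 3rd
B-sharp — perfect 5th
F-double-sharp — major 9th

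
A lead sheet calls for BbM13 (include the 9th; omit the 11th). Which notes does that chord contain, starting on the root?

Root B♭, quality major thirteenth:
B♭ — root
D — major 3rd
F — perfect 5th
A — major 7th
C — major 9th
G — major 13th

B♭, D, F, A, C, G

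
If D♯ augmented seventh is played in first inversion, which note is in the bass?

D♯ augmented seventh = D-sharp–F-double-sharp–A-double-sharp–C-sharp. First inversion → third in the bass = F-double-sharp.

F-double-sharp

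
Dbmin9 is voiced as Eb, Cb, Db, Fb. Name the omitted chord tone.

Ab

The full Dbmin9 chord is Db, Fb, Ab, Cb, Eb.
Comparing with the voicing, the perfect 5th (5th) — Ab — is absent.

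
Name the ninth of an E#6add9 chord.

Root of E#6add9 = E#. The 9th is a major 9th: E# up a major 9th → F##.

F##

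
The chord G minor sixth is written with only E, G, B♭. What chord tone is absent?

G minor sixth = G, B♭, D, E. The voicing lacks the 5th (perfect 5th), D.

D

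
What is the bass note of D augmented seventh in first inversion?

F#

D augmented seventh = D–F#–A#–C. First inversion → third in the bass = F#.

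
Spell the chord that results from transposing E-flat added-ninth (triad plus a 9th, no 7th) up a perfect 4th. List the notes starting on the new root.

A perfect 4th up from E♭ is A♭, so the new chord is A♭ added-ninth.
- root: A♭
- major 3rd: C
- perfect 5th: E♭
- major 9th: B♭

A♭ C E♭ B♭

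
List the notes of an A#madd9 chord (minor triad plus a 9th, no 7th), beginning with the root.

A#madd9 is a minor added-ninth built on A#.
A# — root
C# — minor 3rd
E# — perfect 5th
B# — major 9th

A#  C#  E#  B#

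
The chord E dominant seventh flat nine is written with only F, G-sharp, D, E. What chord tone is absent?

B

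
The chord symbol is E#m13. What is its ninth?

F𝄪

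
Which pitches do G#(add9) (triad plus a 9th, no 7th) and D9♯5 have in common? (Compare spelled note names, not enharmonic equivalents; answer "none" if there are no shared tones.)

A#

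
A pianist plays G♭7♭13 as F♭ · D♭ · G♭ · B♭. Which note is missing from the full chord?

The full G♭7♭13 chord is G♭, B♭, D♭, F♭, E𝄫.
Comparing with the voicing, the minor 13th (13th) — E𝄫 — is absent.

E𝄫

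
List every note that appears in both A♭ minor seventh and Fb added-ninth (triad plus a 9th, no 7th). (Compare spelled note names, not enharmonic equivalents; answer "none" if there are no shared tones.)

A-flat – C-flat – G-flat

A♭ minor seventh: A-flat C-flat E-flat G-flat
Fb added-ninth: F-flat A-flat C-flat G-flat
Common to both → A-flat, C-flat, G-flat.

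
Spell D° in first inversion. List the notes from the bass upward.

F, Ab, D

In root position, D° is D–F–Ab.
First inversion puts the third (F) in the bass.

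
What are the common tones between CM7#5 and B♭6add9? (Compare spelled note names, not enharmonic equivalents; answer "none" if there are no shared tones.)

CM7#5 = C, E, G#, B.
B♭6add9 = Bb, D, F, G, C.
Shared: C.

C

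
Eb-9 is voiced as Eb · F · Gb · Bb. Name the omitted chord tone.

The full Eb-9 chord is Eb, Gb, Bb, Db, F.
Comparing with the voicing, the minor 7th (7th) — Db — is absent.

Db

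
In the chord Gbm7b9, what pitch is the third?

Gbm7b9 is built on Gb; its 3rd is a minor 3rd above the root.
A third above G uses the letter B, and the minor 3rd above Gb is Bbb.

Bbb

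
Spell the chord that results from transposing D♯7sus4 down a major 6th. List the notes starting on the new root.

A major 6th down from D# is F#, so the new chord is F# dominant seventh suspended fourth.
root → F#
4th (perfect 4th) → B
5th (perfect 5th) → C#
7th (minor 7th) → E

F# – B – C# – E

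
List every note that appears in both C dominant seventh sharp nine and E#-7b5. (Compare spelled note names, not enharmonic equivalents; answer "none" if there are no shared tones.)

D#

C dominant seventh sharp nine: C E G Bb D#
E#-7b5: E# G# B D#
Common to both → D#.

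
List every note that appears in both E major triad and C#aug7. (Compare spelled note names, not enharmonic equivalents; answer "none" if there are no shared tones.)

B

E major triad = E, G#, B.
C#aug7 = C#, E#, G##, B.
Shared: B.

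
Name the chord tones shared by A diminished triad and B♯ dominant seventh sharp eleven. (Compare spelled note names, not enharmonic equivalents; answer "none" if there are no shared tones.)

A diminished triad = A, C, E-flat.
B♯ dominant seventh sharp eleven = B-sharp, D-double-sharp, F-double-sharp, A-sharp, E-double-sharp.
Shared: none.

none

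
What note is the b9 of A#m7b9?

B

Root of A#m7b9 = A#. The 9th is a minor 9th: A# up a minor 9th → B.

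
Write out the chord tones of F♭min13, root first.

Fb, Abb, Cb, Ebb, Gb, Bbb, Db

F♭min13 is a minor thirteenth built on Fb.
Fb — root
Abb — minor 3rd
Cb — perfect 5th
Ebb — minor 7th
Gb — major 9th
Bbb — perfect 11th
Db — major 13th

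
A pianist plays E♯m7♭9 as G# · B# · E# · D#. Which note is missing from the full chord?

E♯m7♭9 = E#, G#, B#, D#, F#. The voicing lacks the 9th (minor 9th), F#.

F#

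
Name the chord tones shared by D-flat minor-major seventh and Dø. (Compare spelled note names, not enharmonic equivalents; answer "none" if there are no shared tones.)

D-flat minor-major seventh = Db, Fb, Ab, C.
Dø = D, F, Ab, C.
Shared: Ab, C.

Ab, C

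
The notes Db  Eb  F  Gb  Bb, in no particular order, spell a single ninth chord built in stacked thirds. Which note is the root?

Eb

Arranged so that each adjacent pair is a third by letter name: Eb – Gb – Bb – Db – F.
The bottom of that stack, Eb, is the root (this is Eb minor ninth).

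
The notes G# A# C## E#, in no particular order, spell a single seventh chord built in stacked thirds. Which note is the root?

A#

Arranged so that each adjacent pair is a third by letter name: A# – C## – E# – G#.
The bottom of that stack, A#, is the root (this is A# dominant seventh).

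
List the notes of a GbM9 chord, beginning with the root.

Gb Bb Db F Ab

Root Gb, quality major ninth:
Gb — root
Bb — major 3rd
Db — perfect 5th
F — major 7th
Ab — major 9th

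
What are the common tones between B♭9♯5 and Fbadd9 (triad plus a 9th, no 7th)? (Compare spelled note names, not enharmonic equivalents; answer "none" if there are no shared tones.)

Ab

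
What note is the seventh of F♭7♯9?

Root of F♭7♯9 = Fb. The 7th is a minor 7th: Fb up a minor 7th → Ebb.

Ebb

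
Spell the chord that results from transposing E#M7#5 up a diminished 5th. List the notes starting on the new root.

B – D# – F## – A#

A diminished 5th up from E# is B, so the new chord is B augmented major seventh.
B — root
D# — major 3rd
F## — augmented 5th
A# — major 7th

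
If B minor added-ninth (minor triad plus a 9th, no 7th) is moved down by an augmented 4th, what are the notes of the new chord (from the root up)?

F, Ab, C, G

B down an augmented 4th → F. New chord: F minor added-ninth.
Root: F
Minor 3rd (3rd): Ab
Perfect 5th (5th): C
Major 9th (9th): G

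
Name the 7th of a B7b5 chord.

A

Root of B7b5 = B. The 7th is a minor 7th: B up a minor 7th → A.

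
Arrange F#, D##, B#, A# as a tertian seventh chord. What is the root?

Arranged so that each adjacent pair is a third by letter name: B# – D## – F# – A#.
The bottom of that stack, B#, is the root (this is B# dominant seventh flat five).

B#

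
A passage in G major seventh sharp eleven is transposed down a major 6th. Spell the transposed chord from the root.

Bb, D, F, A, E

A major 6th down from G is Bb, so the new chord is Bb major seventh sharp eleven.
Bb — root
D — major 3rd
F — perfect 5th
A — major 7th
E — augmented 11th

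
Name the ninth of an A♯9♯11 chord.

B#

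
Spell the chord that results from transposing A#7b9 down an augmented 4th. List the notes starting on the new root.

A# down an augmented 4th → E. New chord: E dominant seventh flat nine.
root → E
3rd (major 3rd) → G#
5th (perfect 5th) → B
7th (minor 7th) → D
9th (minor 9th) → F

E, G#, B, D, F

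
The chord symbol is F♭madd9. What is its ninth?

G♭

F♭madd9 is built on F♭; its 9th is a major 9th above the root.
A second above F uses the letter G, and the major 9th above F♭ is G♭.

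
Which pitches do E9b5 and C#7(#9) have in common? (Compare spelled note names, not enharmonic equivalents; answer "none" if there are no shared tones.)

G#

E9b5: E G# Bb D F#
C#7(#9): C# E# G# B D##
Common to both → G#.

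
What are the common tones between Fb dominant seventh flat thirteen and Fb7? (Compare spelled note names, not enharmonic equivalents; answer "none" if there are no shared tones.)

Fb – Ab – Cb – Ebb

Fb dominant seventh flat thirteen: Fb Ab Cb Ebb Dbb
Fb7: Fb Ab Cb Ebb
Common to both → Fb, Ab, Cb, Ebb.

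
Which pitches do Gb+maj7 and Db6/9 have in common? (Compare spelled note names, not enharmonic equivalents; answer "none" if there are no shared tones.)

B♭  F

Gb+maj7 = G♭, B♭, D, F.
Db6/9 = D♭, F, A♭, B♭, E♭.
Shared: B♭, F.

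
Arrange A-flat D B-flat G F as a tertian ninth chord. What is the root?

Stacking in thirds gives G – B-flat – D – F – A-flat, so G is the root — G minor seventh flat nine.

G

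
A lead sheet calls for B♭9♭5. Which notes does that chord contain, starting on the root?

B♭9♭5 is a dominant ninth flat five built on B♭.
- root: B♭
- major 3rd: D
- diminished 5th: F♭
- minor 7th: A♭
- major 9th: C

B♭  D  F♭  A♭  C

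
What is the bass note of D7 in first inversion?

D7 = D–F♯–A–C. First inversion → third in the bass = F♯.

F♯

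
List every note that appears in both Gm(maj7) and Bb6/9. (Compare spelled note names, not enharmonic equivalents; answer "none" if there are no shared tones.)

Gm(maj7) = G, Bb, D, F#.
Bb6/9 = Bb, D, F, G, C.
Shared: G, Bb, D.

G, Bb, D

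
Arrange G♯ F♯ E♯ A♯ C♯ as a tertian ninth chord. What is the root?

F♯

Stacking in thirds gives F♯ – A♯ – C♯ – E♯ – G♯, so F♯ is the root — F♯ major ninth.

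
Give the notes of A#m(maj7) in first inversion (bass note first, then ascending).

C#, E#, G##, A#

A#m(maj7) = A#–C#–E#–G##; first inversion → third (C#) lowest.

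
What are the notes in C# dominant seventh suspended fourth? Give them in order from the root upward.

Root C-sharp, quality dominant seventh suspended fourth:
root → C-sharp
4th (perfect 4th) → F-sharp
5th (perfect 5th) → G-sharp
7th (minor 7th) → B

C-sharp, F-sharp, G-sharp, B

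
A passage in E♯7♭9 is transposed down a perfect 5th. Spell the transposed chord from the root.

A♯  C𝄪  E♯  G♯  B

A perfect 5th down from E♯ is A♯, so the new chord is A♯ dominant seventh flat nine.
Root: A♯
Major 3rd (3rd): C𝄪
Perfect 5th (5th): E♯
Minor 7th (7th): G♯
Minor 9th (9th): B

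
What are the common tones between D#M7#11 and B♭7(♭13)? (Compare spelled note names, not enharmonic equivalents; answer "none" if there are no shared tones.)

none

D#M7#11: D♯ F𝄪 A♯ C𝄪 G𝄪
B♭7(♭13): B♭ D F A♭ G♭
Common to both → none.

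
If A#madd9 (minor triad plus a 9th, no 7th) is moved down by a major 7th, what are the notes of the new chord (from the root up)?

A major 7th down from A♯ is B, so the new chord is B minor added-ninth.
root → B
3rd (minor 3rd) → D
5th (perfect 5th) → F♯
9th (major 9th) → C♯

B, D, F♯, C♯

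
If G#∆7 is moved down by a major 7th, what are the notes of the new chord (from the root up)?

G# down a major 7th → A. New chord: A major seventh.
Root: A
Major 3rd (3rd): C#
Perfect 5th (5th): E
Major 7th (7th): G#

A, C#, E, G#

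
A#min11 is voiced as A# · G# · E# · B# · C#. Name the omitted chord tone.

D#

The full A#min11 chord is A#, C#, E#, G#, B#, D#.
Comparing with the voicing, the perfect 11th (11th) — D# — is absent.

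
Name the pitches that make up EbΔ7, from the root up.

Root Eb, quality major seventh:
- root: Eb
- major 3rd: G
- perfect 5th: Bb
- major 7th: D

Eb  G  Bb  D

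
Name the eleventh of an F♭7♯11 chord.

Bb

Root of F♭7♯11 = Fb. The 11th is an augmented 11th: Fb up an augmented 11th → Bb.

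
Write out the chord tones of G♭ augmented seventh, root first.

G-flat B-flat D F-flat

Root G-flat, quality augmented seventh:
root → G-flat
3rd (major 3rd) → B-flat
5th (augmented 5th) → D
7th (minor 7th) → F-flat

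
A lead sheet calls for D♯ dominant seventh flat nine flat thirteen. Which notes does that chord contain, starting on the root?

D#  F##  A#  C#  E  B

Root D#, quality dominant seventh flat nine flat thirteen:
Root: D#
Major 3rd (3rd): F##
Perfect 5th (5th): A#
Minor 7th (7th): C#
Minor 9th (9th): E
Minor 13th (13th): B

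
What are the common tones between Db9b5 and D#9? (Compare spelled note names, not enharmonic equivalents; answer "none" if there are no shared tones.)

Db9b5: D♭ F A𝄫 C♭ E♭
D#9: D♯ F𝄪 A♯ C♯ E♯
Common to both → none.

none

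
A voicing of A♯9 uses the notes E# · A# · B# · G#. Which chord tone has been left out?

C##

The full A♯9 chord is A#, C##, E#, G#, B#.
Comparing with the voicing, the major 3rd (3rd) — C## — is absent.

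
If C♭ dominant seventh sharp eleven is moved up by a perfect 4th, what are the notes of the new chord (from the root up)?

A perfect 4th up from C-flat is F-flat, so the new chord is F-flat dominant seventh sharp eleven.
root → F-flat
3rd (major 3rd) → A-flat
5th (perfect 5th) → C-flat
7th (minor 7th) → E-double-flat
11th (augmented 11th) → B-flat

F-flat A-flat C-flat E-double-flat B-flat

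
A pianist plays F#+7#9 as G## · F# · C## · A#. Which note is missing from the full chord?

E

F#+7#9 = F#, A#, C##, E, G##. The voicing lacks the 7th (minor 7th), E.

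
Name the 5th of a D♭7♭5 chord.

Abb

D♭7♭5 is built on Db; its 5th is a diminished 5th above the root.
A fifth above D uses the letter A, and the diminished 5th above Db is Abb.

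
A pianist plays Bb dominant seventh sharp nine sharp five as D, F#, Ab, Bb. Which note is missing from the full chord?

C#

Bb dominant seventh sharp nine sharp five = Bb, D, F#, Ab, C#. The voicing lacks the 9th (augmented 9th), C#.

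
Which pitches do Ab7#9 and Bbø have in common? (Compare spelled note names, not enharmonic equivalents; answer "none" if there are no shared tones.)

Ab7#9: Ab C Eb Gb B
Bbø: Bb Db Fb Ab
Common to both → Ab.

Ab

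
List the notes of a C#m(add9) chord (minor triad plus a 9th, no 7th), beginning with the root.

C#m(add9) is a minor added-ninth built on C#.
root → C#
3rd (minor 3rd) → E
5th (perfect 5th) → G#
9th (major 9th) → D#

C#, E, G#, D#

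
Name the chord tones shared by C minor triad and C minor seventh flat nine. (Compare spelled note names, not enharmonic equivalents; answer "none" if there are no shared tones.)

C minor triad = C, E-flat, G.
C minor seventh flat nine = C, E-flat, G, B-flat, D-flat.
Shared: C, E-flat, G.

C, E-flat, G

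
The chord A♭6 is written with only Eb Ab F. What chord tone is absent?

The full A♭6 chord is Ab, C, Eb, F.
Comparing with the voicing, the major 3rd (3rd) — C — is absent.

C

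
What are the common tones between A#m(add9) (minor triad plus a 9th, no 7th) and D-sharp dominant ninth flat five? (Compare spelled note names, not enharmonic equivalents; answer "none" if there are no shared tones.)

A#m(add9) = A#, C#, E#, B#.
D-sharp dominant ninth flat five = D#, F##, A, C#, E#.
Shared: C#, E#.

C# E#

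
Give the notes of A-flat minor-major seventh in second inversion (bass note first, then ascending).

Eb G Ab Cb

A-flat minor-major seventh = Ab–Cb–Eb–G; second inversion → fifth (Eb) lowest.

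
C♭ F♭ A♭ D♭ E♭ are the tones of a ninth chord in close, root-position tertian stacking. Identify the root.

D♭

Arranged so that each adjacent pair is a third by letter name: D♭ – F♭ – A♭ – C♭ – E♭.
The bottom of that stack, D♭, is the root (this is D♭ minor ninth).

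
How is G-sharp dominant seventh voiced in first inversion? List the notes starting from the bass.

B♯, D♯, F♯, G♯

G-sharp dominant seventh = G♯–B♯–D♯–F♯; first inversion → third (B♯) lowest.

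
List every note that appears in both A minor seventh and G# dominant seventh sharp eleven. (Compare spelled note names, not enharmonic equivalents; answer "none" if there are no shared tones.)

A minor seventh: A C E G
G# dominant seventh sharp eleven: G-sharp B-sharp D-sharp F-sharp C-double-sharp
Common to both → none.

none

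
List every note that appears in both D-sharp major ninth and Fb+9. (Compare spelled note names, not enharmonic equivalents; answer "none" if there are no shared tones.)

D-sharp major ninth: D♯ F𝄪 A♯ C𝄪 E♯
Fb+9: F♭ A♭ C E𝄫 G♭
Common to both → none.

none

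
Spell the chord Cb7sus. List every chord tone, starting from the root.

Cb7sus is a dominant seventh suspended fourth built on Cb.
- root: Cb
- perfect 4th: Fb
- perfect 5th: Gb
- minor 7th: Bbb

Cb Fb Gb Bbb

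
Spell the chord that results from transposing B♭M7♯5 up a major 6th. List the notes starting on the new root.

G, B, D#, F#

Bb up a major 6th → G. New chord: G augmented major seventh.
- root: G
- major 3rd: B
- augmented 5th: D#
- major 7th: F#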